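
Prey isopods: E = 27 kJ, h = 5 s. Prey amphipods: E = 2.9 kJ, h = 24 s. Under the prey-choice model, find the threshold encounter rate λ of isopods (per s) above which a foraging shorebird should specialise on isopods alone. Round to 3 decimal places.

Drop amphipods once their profitability E₂/h₂ falls below the rate achievable on isopods alone: E₂/h₂ = λE₁/(1 + λh₁).
Solve for λ: λE₁h₂ = E₂(1 + λh₁) → λ(E₁h₂ − E₂h₁) = E₂ → λ = E₂/(E₁h₂ − E₂h₁).
λ = 2.9/(27×24 − 2.9×5) = 2.9/633.5 = 0.004578 per s.

0.005 per s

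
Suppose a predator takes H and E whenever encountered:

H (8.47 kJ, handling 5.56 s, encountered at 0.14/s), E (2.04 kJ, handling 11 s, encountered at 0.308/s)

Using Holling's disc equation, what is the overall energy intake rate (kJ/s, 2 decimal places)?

0.35 kJ/s

R = Σλ_iE_i / (1 + Σλ_ih_i)
Numerator: 0.14×8.47 + 0.308×2.04 = 1.814
Denominator: 1 + 0.14×5.56 + 0.308×11 = 5.166
R = 1.814/5.166 = 0.3511 kJ/s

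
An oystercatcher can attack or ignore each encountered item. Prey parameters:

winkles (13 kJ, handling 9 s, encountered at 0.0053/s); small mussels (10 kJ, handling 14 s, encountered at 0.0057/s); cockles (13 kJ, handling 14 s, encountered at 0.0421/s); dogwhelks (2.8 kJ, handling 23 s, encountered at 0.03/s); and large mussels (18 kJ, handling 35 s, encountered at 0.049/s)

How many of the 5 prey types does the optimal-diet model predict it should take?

4

E/h in descending order: winkles 1.44, cockles 0.929, small mussels 0.714, large mussels 0.514, dogwhelks 0.122 kJ/s. The optimal diet is the largest prefix of this list for which every included type satisfies E_i/h_i > R on the types above it.
Rate on top 1: 0.06576. cockles: 0.929 > 0.06576 → include.
Rate on top 2: 0.3764. small mussels: 0.714 > 0.3764 → include.
Rate on top 3: 0.3921. large mussels: 0.514 > 0.3921 → include.
Rate on top 4: 0.4532. dogwhelks: 0.122 < 0.4532 → exclude; stop.
Optimal diet: winkles, cockles, small mussels, large mussels — 4 of 5 types.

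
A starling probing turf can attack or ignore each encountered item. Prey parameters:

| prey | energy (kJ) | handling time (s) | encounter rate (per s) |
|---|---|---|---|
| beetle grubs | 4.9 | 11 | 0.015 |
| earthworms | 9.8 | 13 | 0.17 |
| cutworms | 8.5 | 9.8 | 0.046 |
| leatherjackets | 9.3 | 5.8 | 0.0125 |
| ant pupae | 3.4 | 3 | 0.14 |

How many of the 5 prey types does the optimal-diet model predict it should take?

Profitabilities (E/h, kJ/s): leatherjackets 1.6, ant pupae 1.13, cutworms 0.867, earthworms 0.754, beetle grubs 0.445. Add prey in this order while the next type's profitability exceeds the intake rate on those already taken.
Rate on top 1: 0.1084. ant pupae: 1.13 > 0.1084 → include.
Rate on top 2: 0.3968. cutworms: 0.867 > 0.3968 → include.
Rate on top 3: 0.506. earthworms: 0.754 > 0.506 → include.
Rate on top 4: 0.6379. beetle grubs: 0.445 < 0.6379 → exclude; stop.
Optimal diet: leatherjackets, ant pupae, cutworms, earthworms — 4 of 5 types.

4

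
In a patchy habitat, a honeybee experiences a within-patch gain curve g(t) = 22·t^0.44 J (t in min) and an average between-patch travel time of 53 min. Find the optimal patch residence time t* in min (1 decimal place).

41.6 min

Maximise g(t)/(T+t): set derivative to zero → g'(t)(T+t) = g(t).
g'(t) = 0.44·22·t^-0.56. Setting 0.44·22·t^-0.56 = 22·t^0.44/(53+t) gives 0.44(53+t) = t, so 0.56·t = 0.44×53.
t* = 0.44×53/0.56 = 41.64 min.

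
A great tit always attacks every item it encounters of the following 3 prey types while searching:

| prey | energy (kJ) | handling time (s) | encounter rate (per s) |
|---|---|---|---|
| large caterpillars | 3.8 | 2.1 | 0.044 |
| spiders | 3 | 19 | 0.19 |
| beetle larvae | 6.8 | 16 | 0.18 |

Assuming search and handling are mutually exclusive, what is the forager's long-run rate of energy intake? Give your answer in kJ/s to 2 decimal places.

R = Σλ_iE_i / (1 + Σλ_ih_i)
Numerator: 0.044×3.8 + 0.19×3 + 0.18×6.8 = 1.961
Denominator: 1 + 0.044×2.1 + 0.19×19 + 0.18×16 = 7.582
R = 1.961/7.582 = 0.2587 kJ/s

0.26 kJ/s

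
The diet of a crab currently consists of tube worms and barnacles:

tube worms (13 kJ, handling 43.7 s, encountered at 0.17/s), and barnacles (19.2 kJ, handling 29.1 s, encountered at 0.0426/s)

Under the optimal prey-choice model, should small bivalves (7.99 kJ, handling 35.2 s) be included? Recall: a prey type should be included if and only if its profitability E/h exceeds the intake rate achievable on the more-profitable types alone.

No

Current rate: (0.17×13 + 0.0426×19.2)/(1 + 0.17×43.7 + 0.0426×29.1) = 0.3132 kJ/s.
small bivalves: E/h = 7.99/35.2 = 0.227 kJ/s.
0.227 < 0.3132, so adding small bivalves would lower the average — exclude it.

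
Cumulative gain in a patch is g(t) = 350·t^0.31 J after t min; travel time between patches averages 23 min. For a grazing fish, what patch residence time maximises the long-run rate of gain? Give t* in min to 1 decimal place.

10.3 min

Maximise g(t)/(T+t): set derivative to zero → g'(t)(T+t) = g(t).
g'(t) = 0.31·350·t^-0.69. Setting 0.31·350·t^-0.69 = 350·t^0.31/(23+t) gives 0.31(23+t) = t, so 0.69·t = 0.31×23.
t* = 0.31×23/0.69 = 10.33 min.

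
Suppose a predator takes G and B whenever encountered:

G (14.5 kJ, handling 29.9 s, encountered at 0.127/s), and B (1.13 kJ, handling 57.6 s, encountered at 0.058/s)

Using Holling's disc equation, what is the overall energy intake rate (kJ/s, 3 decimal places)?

0.234 kJ/s

R = Σλ_iE_i / (1 + Σλ_ih_i)
Numerator: 0.127×14.5 + 0.058×1.13 = 1.907
Denominator: 1 + 0.127×29.9 + 0.058×57.6 = 8.138
R = 1.907/8.138 = 0.2343 kJ/s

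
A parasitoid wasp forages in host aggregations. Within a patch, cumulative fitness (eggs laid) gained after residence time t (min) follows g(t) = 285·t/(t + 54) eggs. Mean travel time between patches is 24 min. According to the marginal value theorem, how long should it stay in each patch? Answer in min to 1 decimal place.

36.0 min

By the marginal value theorem, leave when the instantaneous gain rate g'(t) equals the habitat-wide average g(t)/(T + t).
g'(t) = 285·54/(t + 54)². Setting 285·54/(t+54)² = 285t/[(t+54)(24+t)] gives 54(24+t) = t(t+54), so t² = 54×24 = 1296.
t* = √1296 = 36 min.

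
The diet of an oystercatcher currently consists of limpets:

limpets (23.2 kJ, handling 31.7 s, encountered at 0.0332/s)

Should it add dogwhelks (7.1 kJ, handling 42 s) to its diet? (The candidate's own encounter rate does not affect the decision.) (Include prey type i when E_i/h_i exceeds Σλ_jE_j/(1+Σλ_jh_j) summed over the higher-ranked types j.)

No

Intake rate on the current diet: R = (0.0332×23.2) / (1 + 0.0332×31.7) = 0.7702/2.052 = 0.3753 kJ/s.
dogwhelks: E/h = 7.1/42 = 0.169 kJ/s.
Since 0.169 < R, time spent handling dogwhelks is better spent searching.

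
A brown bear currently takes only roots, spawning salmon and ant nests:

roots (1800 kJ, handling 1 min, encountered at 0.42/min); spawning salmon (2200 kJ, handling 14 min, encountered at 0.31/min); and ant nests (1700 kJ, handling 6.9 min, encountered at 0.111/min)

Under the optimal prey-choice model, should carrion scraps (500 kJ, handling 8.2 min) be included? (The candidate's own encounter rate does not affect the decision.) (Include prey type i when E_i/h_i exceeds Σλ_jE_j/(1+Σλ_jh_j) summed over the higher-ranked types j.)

No

On roots, spawning salmon and ant nests alone, R = ΣλE/(1+Σλh) = 1627/6.526 = 249.3 kJ/min.
carrion scraps: E/h = 500/8.2 = 60.98 kJ/min.
Since 60.98 < R, time spent handling carrion scraps is better spent searching.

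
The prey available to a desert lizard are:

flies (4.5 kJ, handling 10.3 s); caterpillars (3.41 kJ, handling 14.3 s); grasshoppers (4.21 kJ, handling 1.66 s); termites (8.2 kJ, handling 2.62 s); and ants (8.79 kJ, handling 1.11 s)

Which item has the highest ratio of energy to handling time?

In descending order of E/h:
ants: 8.79/1.11 = 7.92 kJ/s
termites: 8.2/2.62 = 3.13 kJ/s
grasshoppers: 4.21/1.66 = 2.54 kJ/s
flies: 4.5/10.3 = 0.437 kJ/s
caterpillars: 3.41/14.3 = 0.238 kJ/s

ants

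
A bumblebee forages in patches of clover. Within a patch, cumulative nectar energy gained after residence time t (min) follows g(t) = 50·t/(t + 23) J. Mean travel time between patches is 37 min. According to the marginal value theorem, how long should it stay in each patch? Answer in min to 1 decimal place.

By the marginal value theorem, leave when the instantaneous gain rate g'(t) equals the habitat-wide average g(t)/(T + t).
g'(t) = 50·23/(t + 23)². Setting 50·23/(t+23)² = 50t/[(t+23)(37+t)] gives 23(37+t) = t(t+23), so t² = 23×37 = 851.
t* = √851 = 29.17 min.

29.2 min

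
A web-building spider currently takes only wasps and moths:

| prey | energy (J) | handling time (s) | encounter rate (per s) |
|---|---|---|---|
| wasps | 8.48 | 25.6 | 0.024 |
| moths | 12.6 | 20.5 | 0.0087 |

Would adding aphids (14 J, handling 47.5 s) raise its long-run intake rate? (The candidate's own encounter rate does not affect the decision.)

Yes

On wasps and moths alone, R = ΣλE/(1+Σλh) = 0.3131/1.793 = 0.1747 J/s.
aphids: E/h = 14/47.5 = 0.2947 J/s.
Since 0.2947 > R, including aphids increases the long-run rate.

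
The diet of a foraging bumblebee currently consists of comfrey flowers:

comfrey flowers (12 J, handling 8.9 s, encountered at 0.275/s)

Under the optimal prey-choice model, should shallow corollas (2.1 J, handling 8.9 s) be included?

On comfrey flowers alone, R = ΣλE/(1+Σλh) = 3.3/3.448 = 0.9572 J/s.
Profitability of shallow corollas: 2.1/8.9 = 0.236 J/s.
0.236 < 0.9572, so adding shallow corollas would lower the average — exclude it.

No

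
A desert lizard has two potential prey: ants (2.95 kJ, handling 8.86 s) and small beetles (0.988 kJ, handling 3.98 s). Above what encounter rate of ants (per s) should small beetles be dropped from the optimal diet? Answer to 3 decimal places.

0.331 per s

Drop small beetles once their profitability E₂/h₂ falls below the rate achievable on ants alone: E₂/h₂ = λE₁/(1 + λh₁).
Solve for λ: λE₁h₂ = E₂(1 + λh₁) → λ(E₁h₂ − E₂h₁) = E₂ → λ = E₂/(E₁h₂ − E₂h₁).
λ = 0.988/(2.95×3.98 − 0.988×8.86) = 0.988/2.987 = 0.3307 per s.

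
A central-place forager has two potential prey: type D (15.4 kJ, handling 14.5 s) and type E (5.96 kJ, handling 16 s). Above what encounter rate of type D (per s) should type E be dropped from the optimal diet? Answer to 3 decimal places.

0.037 per s

The zero-one rule: include type E iff E₂/h₂ > λE₁/(1+λh₁). Equality gives the switch point.
λE₁h₂ = E₂ + λE₂h₁ ⇒ λ = E₂/(E₁h₂ − E₂h₁) = 5.96/(246.4 − 86.42) = 0.03725 per s.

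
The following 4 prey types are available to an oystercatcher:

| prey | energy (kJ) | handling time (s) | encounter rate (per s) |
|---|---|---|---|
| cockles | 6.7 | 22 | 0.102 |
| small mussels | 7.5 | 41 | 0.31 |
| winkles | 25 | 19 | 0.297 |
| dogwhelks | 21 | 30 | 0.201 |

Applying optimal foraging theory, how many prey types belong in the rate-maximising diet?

1

Rank by E/h (kJ/s): winkles 1.32, dogwhelks 0.7, cockles 0.305, small mussels 0.183. Include each in turn until the next type's E/h falls below the running intake rate.
Rate on top 1: 1.118. dogwhelks: 0.7 < 1.118 → exclude; stop.
Optimal diet: winkles — 1 of 4 types.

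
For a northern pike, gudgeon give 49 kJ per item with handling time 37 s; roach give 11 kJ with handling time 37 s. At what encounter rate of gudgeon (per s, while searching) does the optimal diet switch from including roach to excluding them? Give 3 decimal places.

The zero-one rule: include roach iff E₂/h₂ > λE₁/(1+λh₁). Equality gives the switch point.
λE₁h₂ = E₂ + λE₂h₁ ⇒ λ = E₂/(E₁h₂ − E₂h₁) = 11/(1813 − 407) = 0.007824 per s.

0.008 per s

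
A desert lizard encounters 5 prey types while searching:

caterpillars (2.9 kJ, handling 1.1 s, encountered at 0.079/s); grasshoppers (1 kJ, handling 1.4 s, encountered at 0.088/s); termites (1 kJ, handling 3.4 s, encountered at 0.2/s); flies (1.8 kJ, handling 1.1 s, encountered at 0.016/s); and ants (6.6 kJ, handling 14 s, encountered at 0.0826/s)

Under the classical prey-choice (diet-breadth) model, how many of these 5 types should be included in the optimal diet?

E/h in descending order: caterpillars 2.64, flies 1.64, grasshoppers 0.714, ants 0.471, termites 0.294 kJ/s. The optimal diet is the largest prefix of this list for which every included type satisfies E_i/h_i > R on the types above it.
Rate on top 1: 0.2108. flies: 1.64 > 0.2108 → include.
Rate on top 2: 0.2335. grasshoppers: 0.714 > 0.2335 → include.
Rate on top 3: 0.2817. ants: 0.471 > 0.2817 → include.
Rate on top 4: 0.3738. termites: 0.294 < 0.3738 → exclude; stop.
Optimal diet: caterpillars, flies, grasshoppers, ants — 4 of 5 types.

4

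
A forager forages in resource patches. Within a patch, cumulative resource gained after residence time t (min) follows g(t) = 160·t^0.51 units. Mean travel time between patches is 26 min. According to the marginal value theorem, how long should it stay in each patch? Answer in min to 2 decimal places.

Optimal t* satisfies g'(t*) = g(t*)/(T + t*).
g'(t) = 0.51·160·t^-0.49. Setting 0.51·160·t^-0.49 = 160·t^0.51/(26+t) gives 0.51(26+t) = t, so 0.49·t = 0.51×26.
t* = 0.51×26/0.49 = 27.06 min.

27.06 min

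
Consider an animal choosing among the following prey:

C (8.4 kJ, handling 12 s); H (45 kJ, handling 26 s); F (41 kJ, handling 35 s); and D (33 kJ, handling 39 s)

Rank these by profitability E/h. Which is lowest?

C

Profitability E/h (kJ/s): C = 8.4/12 = 0.7, H = 45/26 = 1.73, F = 41/35 = 1.17, D = 33/39 = 0.846.
Ranked: H > F > D > C.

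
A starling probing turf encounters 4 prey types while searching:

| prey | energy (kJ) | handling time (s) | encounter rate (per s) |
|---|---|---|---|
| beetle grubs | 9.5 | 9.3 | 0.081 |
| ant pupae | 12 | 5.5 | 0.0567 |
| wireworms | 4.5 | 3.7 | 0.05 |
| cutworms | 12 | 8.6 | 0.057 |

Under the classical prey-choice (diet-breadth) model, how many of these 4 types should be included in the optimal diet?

Rank by E/h (kJ/s): ant pupae 2.18, cutworms 1.4, wireworms 1.22, beetle grubs 1.02. Include each in turn until the next type's E/h falls below the running intake rate.
Rate on top 1: 0.5187. cutworms: 1.4 > 0.5187 → include.
Rate on top 2: 0.7571. wireworms: 1.22 > 0.7571 → include.
Rate on top 3: 0.7999. beetle grubs: 1.02 > 0.7999 → include.
Optimal diet: ant pupae, cutworms, wireworms, beetle grubs — 4 of 4 types.

4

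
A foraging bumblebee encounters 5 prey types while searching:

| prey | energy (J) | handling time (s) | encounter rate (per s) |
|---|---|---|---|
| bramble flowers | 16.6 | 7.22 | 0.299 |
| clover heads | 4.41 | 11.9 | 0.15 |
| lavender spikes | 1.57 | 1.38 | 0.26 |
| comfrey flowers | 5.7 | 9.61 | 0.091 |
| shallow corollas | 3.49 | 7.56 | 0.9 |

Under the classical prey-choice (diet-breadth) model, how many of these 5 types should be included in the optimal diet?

E/h in descending order: bramble flowers 2.3, lavender spikes 1.14, comfrey flowers 0.593, shallow corollas 0.462, clover heads 0.371 J/s. The optimal diet is the largest prefix of this list for which every included type satisfies E_i/h_i > R on the types above it.
Rate on top 1: 1.571. lavender spikes: 1.14 < 1.571 → exclude; stop.
Optimal diet: bramble flowers — 1 of 5 types.

1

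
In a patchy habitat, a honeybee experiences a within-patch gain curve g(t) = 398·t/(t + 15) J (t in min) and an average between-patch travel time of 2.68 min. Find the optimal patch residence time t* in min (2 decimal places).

6.34 min

Maximise g(t)/(T+t): set derivative to zero → g'(t)(T+t) = g(t).
g'(t) = 398·15/(t + 15)². Setting 398·15/(t+15)² = 398t/[(t+15)(2.68+t)] gives 15(2.68+t) = t(t+15), so t² = 15×2.68 = 40.2.
t* = √40.2 = 6.34 min.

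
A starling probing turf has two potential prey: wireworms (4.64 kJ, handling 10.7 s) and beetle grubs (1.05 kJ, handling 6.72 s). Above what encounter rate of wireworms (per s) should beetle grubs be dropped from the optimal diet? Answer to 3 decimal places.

Drop beetle grubs once their profitability E₂/h₂ falls below the rate achievable on wireworms alone: E₂/h₂ = λE₁/(1 + λh₁).
Solve for λ: λE₁h₂ = E₂(1 + λh₁) → λ(E₁h₂ − E₂h₁) = E₂ → λ = E₂/(E₁h₂ − E₂h₁).
λ = 1.05/(4.64×6.72 − 1.05×10.7) = 1.05/19.95 = 0.05264 per s.

0.053 per s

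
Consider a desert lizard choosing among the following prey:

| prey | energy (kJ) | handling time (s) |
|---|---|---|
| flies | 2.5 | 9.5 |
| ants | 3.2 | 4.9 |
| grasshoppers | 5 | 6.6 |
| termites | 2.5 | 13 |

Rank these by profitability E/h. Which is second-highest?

ants

In descending order of E/h:
grasshoppers: 5/6.6 = 0.758 kJ/s
ants: 3.2/4.9 = 0.653 kJ/s
flies: 2.5/9.5 = 0.263 kJ/s
termites: 2.5/13 = 0.192 kJ/s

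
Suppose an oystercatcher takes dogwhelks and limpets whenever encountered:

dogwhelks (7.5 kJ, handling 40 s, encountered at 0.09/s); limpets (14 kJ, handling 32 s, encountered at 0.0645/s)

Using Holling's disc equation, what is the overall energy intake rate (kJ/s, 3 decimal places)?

0.237 kJ/s

R = Σλ_iE_i / (1 + Σλ_ih_i)
Numerator: 0.09×7.5 + 0.0645×14 = 1.578
Denominator: 1 + 0.09×40 + 0.0645×32 = 6.664
R = 1.578/6.664 = 0.2368 kJ/s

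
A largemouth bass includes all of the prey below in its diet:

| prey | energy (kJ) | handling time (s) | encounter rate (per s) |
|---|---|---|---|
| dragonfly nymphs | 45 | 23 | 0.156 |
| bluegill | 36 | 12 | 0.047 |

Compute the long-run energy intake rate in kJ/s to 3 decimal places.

1.691 kJ/s

R = Σλ_iE_i / (1 + Σλ_ih_i)
Numerator: 0.156×45 + 0.047×36 = 8.712
Denominator: 1 + 0.156×23 + 0.047×12 = 5.152
R = 8.712/5.152 = 1.691 kJ/s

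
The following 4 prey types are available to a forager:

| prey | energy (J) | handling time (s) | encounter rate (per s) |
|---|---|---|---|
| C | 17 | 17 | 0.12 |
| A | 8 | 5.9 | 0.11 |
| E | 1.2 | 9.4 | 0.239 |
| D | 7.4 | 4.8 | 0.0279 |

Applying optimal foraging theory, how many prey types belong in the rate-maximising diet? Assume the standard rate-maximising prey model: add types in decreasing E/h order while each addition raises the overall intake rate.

3

E/h in descending order: D 1.54, A 1.36, C 1, E 0.128 J/s. The optimal diet is the largest prefix of this list for which every included type satisfies E_i/h_i > R on the types above it.
Rate on top 1: 0.1821. A: 1.36 > 0.1821 → include.
Rate on top 2: 0.6094. C: 1 > 0.6094 → include.
Rate on top 3: 0.8178. E: 0.128 < 0.8178 → exclude; stop.
Optimal diet: D, A, C — 3 of 4 types.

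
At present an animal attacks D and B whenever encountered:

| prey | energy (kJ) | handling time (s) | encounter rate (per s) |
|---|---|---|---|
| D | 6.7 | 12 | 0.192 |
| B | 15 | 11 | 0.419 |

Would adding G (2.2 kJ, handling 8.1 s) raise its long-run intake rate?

No

On D and B alone, R = ΣλE/(1+Σλh) = 7.571/7.913 = 0.9568 kJ/s.
G: E/h = 2.2/8.1 = 0.2716 kJ/s.
Since 0.2716 < R, time spent handling G is better spent searching.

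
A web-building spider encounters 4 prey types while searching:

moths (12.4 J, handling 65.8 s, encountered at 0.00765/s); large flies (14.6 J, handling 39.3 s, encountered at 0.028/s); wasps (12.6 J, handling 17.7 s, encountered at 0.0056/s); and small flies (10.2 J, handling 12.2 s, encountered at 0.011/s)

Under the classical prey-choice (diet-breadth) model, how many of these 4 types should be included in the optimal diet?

E/h in descending order: small flies 0.836, wasps 0.712, large flies 0.372, moths 0.188 J/s. The optimal diet is the largest prefix of this list for which every included type satisfies E_i/h_i > R on the types above it.
Rate on top 1: 0.09892. wasps: 0.712 > 0.09892 → include.
Rate on top 2: 0.1482. large flies: 0.372 > 0.1482 → include.
Rate on top 3: 0.2535. moths: 0.188 < 0.2535 → exclude; stop.
Optimal diet: small flies, wasps, large flies — 3 of 4 types.

3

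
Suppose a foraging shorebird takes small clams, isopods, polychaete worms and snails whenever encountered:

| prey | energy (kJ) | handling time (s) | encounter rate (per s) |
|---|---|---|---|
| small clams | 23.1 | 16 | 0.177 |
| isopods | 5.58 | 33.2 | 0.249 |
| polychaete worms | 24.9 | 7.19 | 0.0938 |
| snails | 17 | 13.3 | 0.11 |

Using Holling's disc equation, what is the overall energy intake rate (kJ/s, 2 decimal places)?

R = (0.177×23.1 + 0.249×5.58 + 0.0938×24.9 + 0.11×17) / (1 + 0.177×16 + 0.249×33.2 + 0.0938×7.19 + 0.11×13.3) = 9.684/14.24 = 0.6802 kJ/s.

0.68 kJ/s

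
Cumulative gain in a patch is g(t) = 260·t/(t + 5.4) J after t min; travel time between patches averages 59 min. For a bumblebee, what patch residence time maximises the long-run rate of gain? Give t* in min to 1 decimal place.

17.8 min

Maximise g(t)/(T+t): set derivative to zero → g'(t)(T+t) = g(t).
g'(t) = 260·5.4/(t + 5.4)². Setting 260·5.4/(t+5.4)² = 260t/[(t+5.4)(59+t)] gives 5.4(59+t) = t(t+5.4), so t² = 5.4×59 = 318.6.
t* = √318.6 = 17.85 min.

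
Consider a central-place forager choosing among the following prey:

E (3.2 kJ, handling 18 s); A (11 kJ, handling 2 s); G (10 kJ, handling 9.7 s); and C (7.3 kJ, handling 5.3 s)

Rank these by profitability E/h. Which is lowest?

In descending order of E/h:
A: 11/2 = 5.5 kJ/s
C: 7.3/5.3 = 1.38 kJ/s
G: 10/9.7 = 1.03 kJ/s
E: 3.2/18 = 0.178 kJ/s

E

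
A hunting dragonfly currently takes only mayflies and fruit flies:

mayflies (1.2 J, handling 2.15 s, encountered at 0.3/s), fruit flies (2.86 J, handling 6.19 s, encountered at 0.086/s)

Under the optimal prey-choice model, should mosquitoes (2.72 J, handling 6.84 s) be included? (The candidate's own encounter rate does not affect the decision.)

On mayflies and fruit flies alone, R = ΣλE/(1+Σλh) = 0.606/2.177 = 0.2783 J/s.
mosquitoes: E/h = 2.72/6.84 = 0.3977 J/s.
0.3977 > 0.2783, so adding mosquitoes raises the average — include it.

Yes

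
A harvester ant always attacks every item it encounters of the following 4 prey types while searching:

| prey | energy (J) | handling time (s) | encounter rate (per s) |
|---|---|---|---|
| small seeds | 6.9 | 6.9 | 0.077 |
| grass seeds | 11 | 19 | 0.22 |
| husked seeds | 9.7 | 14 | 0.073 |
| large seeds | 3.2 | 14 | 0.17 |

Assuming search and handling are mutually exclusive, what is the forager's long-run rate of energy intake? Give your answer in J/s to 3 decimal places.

R = (0.077×6.9 + 0.22×11 + 0.073×9.7 + 0.17×3.2) / (1 + 0.077×6.9 + 0.22×19 + 0.073×14 + 0.17×14) = 4.203/9.113 = 0.4612 J/s.

0.461 J/s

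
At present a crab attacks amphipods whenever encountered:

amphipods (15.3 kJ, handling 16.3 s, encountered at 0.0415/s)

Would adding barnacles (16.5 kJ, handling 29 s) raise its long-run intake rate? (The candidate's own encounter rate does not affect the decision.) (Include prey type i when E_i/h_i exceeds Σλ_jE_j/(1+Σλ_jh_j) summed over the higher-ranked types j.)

Yes

Intake rate on the current diet: R = (0.0415×15.3) / (1 + 0.0415×16.3) = 0.635/1.676 = 0.3787 kJ/s.
Profitability of barnacles: 16.5/29 = 0.569 kJ/s.
0.569 > 0.3787, so adding barnacles raises the average — include it.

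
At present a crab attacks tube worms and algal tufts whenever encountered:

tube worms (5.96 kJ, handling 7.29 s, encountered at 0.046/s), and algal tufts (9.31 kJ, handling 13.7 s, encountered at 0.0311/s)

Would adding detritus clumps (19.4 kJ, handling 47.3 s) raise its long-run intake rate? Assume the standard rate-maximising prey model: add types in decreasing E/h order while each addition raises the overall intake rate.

On tube worms and algal tufts alone, R = ΣλE/(1+Σλh) = 0.5637/1.761 = 0.32 kJ/s.
Profitability of detritus clumps: 19.4/47.3 = 0.4101 kJ/s.
0.4101 > 0.32, so adding detritus clumps raises the average — include it.

Yes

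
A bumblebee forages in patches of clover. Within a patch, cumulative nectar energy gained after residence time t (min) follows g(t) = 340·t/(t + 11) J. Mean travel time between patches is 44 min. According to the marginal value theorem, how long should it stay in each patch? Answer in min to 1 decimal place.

22.0 min

By the marginal value theorem, leave when the instantaneous gain rate g'(t) equals the habitat-wide average g(t)/(T + t).
g'(t) = 340·11/(t + 11)². Setting 340·11/(t+11)² = 340t/[(t+11)(44+t)] gives 11(44+t) = t(t+11), so t² = 11×44 = 484.
t* = √484 = 22 min.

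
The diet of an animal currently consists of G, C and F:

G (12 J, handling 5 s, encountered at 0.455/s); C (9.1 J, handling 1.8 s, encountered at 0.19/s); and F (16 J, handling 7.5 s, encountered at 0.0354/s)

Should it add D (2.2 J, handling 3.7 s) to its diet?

Intake rate on the current diet: R = (0.455×12 + 0.19×9.1 + 0.0354×16) / (1 + 0.455×5 + 0.19×1.8 + 0.0354×7.5) = 7.755/3.882 = 1.998 J/s.
D: E/h = 2.2/3.7 = 0.5946 J/s.
0.5946 < 1.998, so adding D would lower the average — exclude it.

No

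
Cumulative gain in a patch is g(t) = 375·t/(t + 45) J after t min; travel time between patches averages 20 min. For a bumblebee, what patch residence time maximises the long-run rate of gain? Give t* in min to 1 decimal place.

30.0 min

By the marginal value theorem, leave when the instantaneous gain rate g'(t) equals the habitat-wide average g(t)/(T + t).
g'(t) = 375·45/(t + 45)². Setting 375·45/(t+45)² = 375t/[(t+45)(20+t)] gives 45(20+t) = t(t+45), so t² = 45×20 = 900.
t* = √900 = 30 min.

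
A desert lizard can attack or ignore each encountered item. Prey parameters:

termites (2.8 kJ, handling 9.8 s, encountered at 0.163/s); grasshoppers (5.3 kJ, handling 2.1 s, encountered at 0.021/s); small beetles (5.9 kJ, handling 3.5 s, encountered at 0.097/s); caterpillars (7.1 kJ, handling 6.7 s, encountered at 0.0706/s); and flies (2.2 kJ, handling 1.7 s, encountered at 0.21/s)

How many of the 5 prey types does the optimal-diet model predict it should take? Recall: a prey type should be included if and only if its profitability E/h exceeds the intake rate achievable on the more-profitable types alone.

E/h in descending order: grasshoppers 2.52, small beetles 1.69, flies 1.29, caterpillars 1.06, termites 0.286 kJ/s. The optimal diet is the largest prefix of this list for which every included type satisfies E_i/h_i > R on the types above it.
Rate on top 1: 0.1066. small beetles: 1.69 > 0.1066 → include.
Rate on top 2: 0.4941. flies: 1.29 > 0.4941 → include.
Rate on top 3: 0.6582. caterpillars: 1.06 > 0.6582 → include.
Rate on top 4: 0.744. termites: 0.286 < 0.744 → exclude; stop.
Optimal diet: grasshoppers, small beetles, flies, caterpillars — 4 of 5 types.

4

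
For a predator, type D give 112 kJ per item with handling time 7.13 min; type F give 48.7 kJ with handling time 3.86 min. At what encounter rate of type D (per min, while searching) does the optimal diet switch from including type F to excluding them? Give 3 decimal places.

0.572 per min

At the threshold, the rate on type D alone equals the profitability of type F: λ·112/(1 + λ·7.13) = 48.7/3.86 = 12.62.
Rearranging, λ(112 − 12.62×7.13) = 12.62, so λ = 12.62/22.04 = 0.5723 per min.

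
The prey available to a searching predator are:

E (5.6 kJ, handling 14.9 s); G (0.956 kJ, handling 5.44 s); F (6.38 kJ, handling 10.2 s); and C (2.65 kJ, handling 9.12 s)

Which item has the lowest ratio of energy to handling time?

G

In descending order of E/h:
F: 6.38/10.2 = 0.625 kJ/s
E: 5.6/14.9 = 0.376 kJ/s
C: 2.65/9.12 = 0.291 kJ/s
G: 0.956/5.44 = 0.176 kJ/s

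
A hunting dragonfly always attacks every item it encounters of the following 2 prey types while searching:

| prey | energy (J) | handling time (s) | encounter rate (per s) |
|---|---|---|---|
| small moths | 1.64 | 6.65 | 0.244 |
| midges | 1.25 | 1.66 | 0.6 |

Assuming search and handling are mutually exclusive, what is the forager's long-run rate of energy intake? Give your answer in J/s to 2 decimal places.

R = (0.244×1.64 + 0.6×1.25) / (1 + 0.244×6.65 + 0.6×1.66) = 1.15/3.619 = 0.3178 J/s.

0.32 J/s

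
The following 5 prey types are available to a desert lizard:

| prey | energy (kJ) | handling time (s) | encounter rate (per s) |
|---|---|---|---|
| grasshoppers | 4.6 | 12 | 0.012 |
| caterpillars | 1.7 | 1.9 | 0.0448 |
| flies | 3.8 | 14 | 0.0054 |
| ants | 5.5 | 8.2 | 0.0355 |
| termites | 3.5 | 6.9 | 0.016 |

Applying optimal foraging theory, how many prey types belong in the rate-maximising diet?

E/h in descending order: caterpillars 0.895, ants 0.671, termites 0.507, grasshoppers 0.383, flies 0.271 kJ/s. The optimal diet is the largest prefix of this list for which every included type satisfies E_i/h_i > R on the types above it.
Rate on top 1: 0.07019. ants: 0.671 > 0.07019 → include.
Rate on top 2: 0.1972. termites: 0.507 > 0.1972 → include.
Rate on top 3: 0.2202. grasshoppers: 0.383 > 0.2202 → include.
Rate on top 4: 0.2346. flies: 0.271 > 0.2346 → include.
Optimal diet: caterpillars, ants, termites, grasshoppers, flies — 5 of 5 types.

5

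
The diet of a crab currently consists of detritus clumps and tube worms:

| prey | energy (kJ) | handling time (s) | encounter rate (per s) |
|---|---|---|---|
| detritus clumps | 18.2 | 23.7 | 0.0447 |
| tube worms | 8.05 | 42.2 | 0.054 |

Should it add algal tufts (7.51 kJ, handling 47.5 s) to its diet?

On detritus clumps and tube worms alone, R = ΣλE/(1+Σλh) = 1.248/4.338 = 0.2877 kJ/s.
algal tufts: E/h = 7.51/47.5 = 0.1581 kJ/s.
0.1581 < 0.2877, so adding algal tufts would lower the average — exclude it.

No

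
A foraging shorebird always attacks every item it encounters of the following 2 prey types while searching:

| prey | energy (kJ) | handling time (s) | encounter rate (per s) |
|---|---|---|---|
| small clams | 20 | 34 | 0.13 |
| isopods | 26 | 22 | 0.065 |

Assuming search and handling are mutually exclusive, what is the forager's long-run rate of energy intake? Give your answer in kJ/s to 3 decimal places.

0.626 kJ/s

R = Σλ_iE_i / (1 + Σλ_ih_i)
Numerator: 0.13×20 + 0.065×26 = 4.29
Denominator: 1 + 0.13×34 + 0.065×22 = 6.85
R = 4.29/6.85 = 0.6263 kJ/s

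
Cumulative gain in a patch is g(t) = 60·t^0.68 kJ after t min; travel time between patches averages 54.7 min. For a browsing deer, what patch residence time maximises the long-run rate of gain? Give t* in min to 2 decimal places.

116.24 min

Maximise g(t)/(T+t): set derivative to zero → g'(t)(T+t) = g(t).
g'(t) = 0.68·60·t^-0.32. Setting 0.68·60·t^-0.32 = 60·t^0.68/(54.7+t) gives 0.68(54.7+t) = t, so 0.32·t = 0.68×54.7.
t* = 0.68×54.7/0.32 = 116.2 min.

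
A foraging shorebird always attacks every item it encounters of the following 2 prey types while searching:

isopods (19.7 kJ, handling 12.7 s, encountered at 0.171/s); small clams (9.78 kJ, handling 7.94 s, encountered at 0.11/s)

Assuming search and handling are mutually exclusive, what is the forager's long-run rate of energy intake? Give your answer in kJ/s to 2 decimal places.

Energy encountered per unit search time: 0.171×19.7 + 0.11×9.78 = 4.444 kJ/s.
Handling time per unit search time: 0.171×12.7 + 0.11×7.94 = 3.045.
Rate = 4.444/(1 + 3.045) = 1.099 kJ/s.

1.10 kJ/s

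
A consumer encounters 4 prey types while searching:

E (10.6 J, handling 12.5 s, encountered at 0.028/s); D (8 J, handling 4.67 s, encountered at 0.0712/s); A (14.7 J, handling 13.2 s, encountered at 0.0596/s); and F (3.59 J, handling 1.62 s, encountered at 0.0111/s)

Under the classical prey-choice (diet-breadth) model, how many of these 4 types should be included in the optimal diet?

4

Rank by E/h (J/s): F 2.22, D 1.71, A 1.11, E 0.848. Include each in turn until the next type's E/h falls below the running intake rate.
Rate on top 1: 0.03915. D: 1.71 > 0.03915 → include.
Rate on top 2: 0.4513. A: 1.11 > 0.4513 → include.
Rate on top 3: 0.6951. E: 0.848 > 0.6951 → include.
Optimal diet: F, D, A, E — 4 of 4 types.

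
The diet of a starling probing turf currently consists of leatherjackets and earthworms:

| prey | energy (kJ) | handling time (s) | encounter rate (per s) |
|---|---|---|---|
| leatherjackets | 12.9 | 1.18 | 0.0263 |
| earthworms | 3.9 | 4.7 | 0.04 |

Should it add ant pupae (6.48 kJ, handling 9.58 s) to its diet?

Yes

On leatherjackets and earthworms alone, R = ΣλE/(1+Σλh) = 0.4953/1.219 = 0.4063 kJ/s.
ant pupae: E/h = 6.48/9.58 = 0.6764 kJ/s.
Since 0.6764 > R, including ant pupae increases the long-run rate.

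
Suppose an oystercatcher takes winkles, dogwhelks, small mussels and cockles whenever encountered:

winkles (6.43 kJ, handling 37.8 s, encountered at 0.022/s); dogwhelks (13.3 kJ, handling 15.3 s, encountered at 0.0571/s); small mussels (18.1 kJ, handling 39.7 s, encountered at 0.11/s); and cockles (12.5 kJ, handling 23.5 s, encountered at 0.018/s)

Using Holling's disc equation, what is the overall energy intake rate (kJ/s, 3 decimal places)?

R = Σλ_iE_i / (1 + Σλ_ih_i)
Numerator: 0.022×6.43 + 0.0571×13.3 + 0.11×18.1 + 0.018×12.5 = 3.117
Denominator: 1 + 0.022×37.8 + 0.0571×15.3 + 0.11×39.7 + 0.018×23.5 = 7.495
R = 3.117/7.495 = 0.4158 kJ/s

0.416 kJ/s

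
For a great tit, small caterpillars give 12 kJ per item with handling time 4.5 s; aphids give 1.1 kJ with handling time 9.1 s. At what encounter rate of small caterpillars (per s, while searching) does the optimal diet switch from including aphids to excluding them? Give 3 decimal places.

Drop aphids once their profitability E₂/h₂ falls below the rate achievable on small caterpillars alone: E₂/h₂ = λE₁/(1 + λh₁).
Solve for λ: λE₁h₂ = E₂(1 + λh₁) → λ(E₁h₂ − E₂h₁) = E₂ → λ = E₂/(E₁h₂ − E₂h₁).
λ = 1.1/(12×9.1 − 1.1×4.5) = 1.1/104.2 = 0.01055 per s.

0.011 per s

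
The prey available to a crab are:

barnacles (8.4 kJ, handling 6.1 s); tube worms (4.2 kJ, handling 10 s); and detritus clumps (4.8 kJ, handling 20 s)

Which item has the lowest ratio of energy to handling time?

detritus clumps

In descending order of E/h:
barnacles: 8.4/6.1 = 1.38 kJ/s
tube worms: 4.2/10 = 0.42 kJ/s
detritus clumps: 4.8/20 = 0.24 kJ/s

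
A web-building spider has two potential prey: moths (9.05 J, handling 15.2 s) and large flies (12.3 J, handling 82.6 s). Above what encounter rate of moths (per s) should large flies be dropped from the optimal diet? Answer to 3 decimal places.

0.022 per s

At the threshold, the rate on moths alone equals the profitability of large flies: λ·9.05/(1 + λ·15.2) = 12.3/82.6 = 0.1489.
Rearranging, λ(9.05 − 0.1489×15.2) = 0.1489, so λ = 0.1489/6.787 = 0.02194 per s.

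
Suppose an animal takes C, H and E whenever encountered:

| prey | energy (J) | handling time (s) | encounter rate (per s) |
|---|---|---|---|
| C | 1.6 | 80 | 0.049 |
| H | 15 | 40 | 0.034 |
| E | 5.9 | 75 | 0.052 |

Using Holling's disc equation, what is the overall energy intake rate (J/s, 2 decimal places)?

0.09 J/s

R = (0.049×1.6 + 0.034×15 + 0.052×5.9) / (1 + 0.049×80 + 0.034×40 + 0.052×75) = 0.8952/10.18 = 0.08794 J/s.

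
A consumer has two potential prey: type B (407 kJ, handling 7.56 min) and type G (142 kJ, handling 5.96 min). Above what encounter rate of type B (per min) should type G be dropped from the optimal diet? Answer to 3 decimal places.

The zero-one rule: include type G iff E₂/h₂ > λE₁/(1+λh₁). Equality gives the switch point.
λE₁h₂ = E₂ + λE₂h₁ ⇒ λ = E₂/(E₁h₂ − E₂h₁) = 142/(2426 − 1074) = 0.105 per min.

0.105 per min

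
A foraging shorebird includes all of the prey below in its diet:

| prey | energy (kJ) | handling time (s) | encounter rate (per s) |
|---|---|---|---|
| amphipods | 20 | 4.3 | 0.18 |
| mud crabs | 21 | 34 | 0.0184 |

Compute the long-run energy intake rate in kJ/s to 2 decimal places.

1.66 kJ/s

Energy encountered per unit search time: 0.18×20 + 0.0184×21 = 3.986 kJ/s.
Handling time per unit search time: 0.18×4.3 + 0.0184×34 = 1.4.
Rate = 3.986/(1 + 1.4) = 1.661 kJ/s.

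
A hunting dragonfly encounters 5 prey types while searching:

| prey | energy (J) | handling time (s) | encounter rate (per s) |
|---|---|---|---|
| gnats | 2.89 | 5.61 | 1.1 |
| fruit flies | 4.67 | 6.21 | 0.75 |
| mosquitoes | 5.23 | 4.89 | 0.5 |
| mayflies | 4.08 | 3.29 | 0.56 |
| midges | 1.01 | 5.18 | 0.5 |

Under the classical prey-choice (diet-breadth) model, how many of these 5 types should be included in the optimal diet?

2

Profitabilities (E/h, J/s): mayflies 1.24, mosquitoes 1.07, fruit flies 0.752, gnats 0.515, midges 0.195. Add prey in this order while the next type's profitability exceeds the intake rate on those already taken.
Rate on top 1: 0.8038. mosquitoes: 1.07 > 0.8038 → include.
Rate on top 2: 0.9267. fruit flies: 0.752 < 0.9267 → exclude; stop.
Optimal diet: mayflies, mosquitoes — 2 of 5 types.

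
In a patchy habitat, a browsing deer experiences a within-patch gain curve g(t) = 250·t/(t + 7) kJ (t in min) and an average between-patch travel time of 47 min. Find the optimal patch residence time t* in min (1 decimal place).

Optimal t* satisfies g'(t*) = g(t*)/(T + t*).
g'(t) = 250·7/(t + 7)². Setting 250·7/(t+7)² = 250t/[(t+7)(47+t)] gives 7(47+t) = t(t+7), so t² = 7×47 = 329.
t* = √329 = 18.14 min.

18.1 min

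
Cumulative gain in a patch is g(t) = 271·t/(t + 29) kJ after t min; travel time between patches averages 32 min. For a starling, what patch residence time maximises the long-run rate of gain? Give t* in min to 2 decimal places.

Optimal t* satisfies g'(t*) = g(t*)/(T + t*).
g'(t) = 271·29/(t + 29)². Setting 271·29/(t+29)² = 271t/[(t+29)(32+t)] gives 29(32+t) = t(t+29), so t² = 29×32 = 928.
t* = √928 = 30.46 min.

30.46 min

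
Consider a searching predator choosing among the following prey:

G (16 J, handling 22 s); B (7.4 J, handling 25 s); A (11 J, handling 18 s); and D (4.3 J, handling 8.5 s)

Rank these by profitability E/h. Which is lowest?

B

In descending order of E/h:
G: 16/22 = 0.727 J/s
A: 11/18 = 0.611 J/s
D: 4.3/8.5 = 0.506 J/s
B: 7.4/25 = 0.296 J/s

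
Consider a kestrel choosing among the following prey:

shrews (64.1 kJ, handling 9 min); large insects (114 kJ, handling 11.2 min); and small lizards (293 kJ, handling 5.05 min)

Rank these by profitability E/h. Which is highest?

small lizards

Profitability E/h (kJ/min): shrews = 64.1/9 = 7.12, large insects = 114/11.2 = 10.2, small lizards = 293/5.05 = 58.
Ranked: small lizards > large insects > shrews.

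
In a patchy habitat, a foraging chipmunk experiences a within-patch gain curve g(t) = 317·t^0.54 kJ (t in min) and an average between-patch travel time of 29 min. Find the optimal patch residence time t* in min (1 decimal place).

34.0 min

Optimal t* satisfies g'(t*) = g(t*)/(T + t*).
g'(t) = 0.54·317·t^-0.46. Setting 0.54·317·t^-0.46 = 317·t^0.54/(29+t) gives 0.54(29+t) = t, so 0.46·t = 0.54×29.
t* = 0.54×29/0.46 = 34.04 min.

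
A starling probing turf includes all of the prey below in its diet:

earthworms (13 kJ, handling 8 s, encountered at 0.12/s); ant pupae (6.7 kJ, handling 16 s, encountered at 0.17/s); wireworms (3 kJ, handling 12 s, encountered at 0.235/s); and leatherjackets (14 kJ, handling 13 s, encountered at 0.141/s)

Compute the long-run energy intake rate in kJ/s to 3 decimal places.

Energy encountered per unit search time: 0.12×13 + 0.17×6.7 + 0.235×3 + 0.141×14 = 5.378 kJ/s.
Handling time per unit search time: 0.12×8 + 0.17×16 + 0.235×12 + 0.141×13 = 8.333.
Rate = 5.378/(1 + 8.333) = 0.5762 kJ/s.

0.576 kJ/s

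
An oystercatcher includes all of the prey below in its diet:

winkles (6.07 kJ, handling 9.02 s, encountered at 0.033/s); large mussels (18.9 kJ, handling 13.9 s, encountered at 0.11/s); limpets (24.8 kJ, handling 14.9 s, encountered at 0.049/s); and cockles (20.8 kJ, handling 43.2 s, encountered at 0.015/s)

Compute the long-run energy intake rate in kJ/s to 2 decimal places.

R = (0.033×6.07 + 0.11×18.9 + 0.049×24.8 + 0.015×20.8) / (1 + 0.033×9.02 + 0.11×13.9 + 0.049×14.9 + 0.015×43.2) = 3.807/4.205 = 0.9053 kJ/s.

0.91 kJ/s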